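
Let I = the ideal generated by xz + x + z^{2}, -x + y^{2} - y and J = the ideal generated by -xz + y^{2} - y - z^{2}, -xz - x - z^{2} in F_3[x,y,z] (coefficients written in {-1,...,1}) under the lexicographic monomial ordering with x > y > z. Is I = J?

No, the ideals differ.

Since reduced Gröbner bases are canonical representatives of ideals under a given ordering, it suffices to compute and compare them.
Buchberger on the first generating set:
f_1 = xz + x + z^{2}, LT = xz.
f_2 = -x + y^{2} - y, LT = x.

S(f_1,f_2): lcm = xz. S = x + y^{2}z - yz + z^{2}.
  leading term x: subtract (-1)·f_2 from x + y^{2}z - yz + z^{2} → y^{2}z + y^{2} - yz - y + z^{2}
  leading term y^{2}z: no divisor's leading term divides it; move y^{2}z to the remainder.
  leading term y^{2}: no divisor's leading term divides it; move y^{2} to the remainder.
  leading term yz: no divisor's leading term divides it; move -yz to the remainder.
  leading term y: no divisor's leading term divides it; move -y to the remainder.
  leading term z^{2}: no divisor's leading term divides it; move z^{2} to the remainder.
  remainder y^{2}z + y^{2} - yz - y + z^{2} ≠ 0; add g_3 = y^{2}z + y^{2} - yz - y + z^{2} to the basis.

The other S-polynomials (S(f_1,g_3), S(f_2,g_3)) all reduce to 0 modulo the current basis, so we have a Gröbner basis.
Inter-reduce: drop elements whose leading term is divisible by another's, tail-reduce, and make monic.
Reduced Gröbner basis: {x - y^{2} + y, y^{2}z + y^{2} - yz - y + z^{2}}.

Buchberger on the second generating set:
h_1 = -xz + y^{2} - y - z^{2}, LT = xz.
h_2 = -xz - x - z^{2}, LT = xz.

S(h_1,h_2): lcm = xz. S = -x - y^{2} + y.
  leading term x: no divisor's leading term divides it; move -x to the remainder.
  leading term y^{2}: no divisor's leading term divides it; move -y^{2} to the remainder.
  leading term y: no divisor's leading term divides it; move y to the remainder.
  remainder -x - y^{2} + y ≠ 0; add k_3 = -x - y^{2} + y to the basis.

S(h_1,k_3): lcm = xz. S = -y^{2}z - y^{2} + yz + y + z^{2}.
  leading term y^{2}z: no divisor's leading term divides it; move -y^{2}z to the remainder.
  leading term y^{2}: no divisor's leading term divides it; move -y^{2} to the remainder.
  leading term yz: no divisor's leading term divides it; move yz to the remainder.
  leading term y: no divisor's leading term divides it; move y to the remainder.
  leading term z^{2}: no divisor's leading term divides it; move z^{2} to the remainder.
  remainder -y^{2}z - y^{2} + yz + y + z^{2} ≠ 0; add k_4 = -y^{2}z - y^{2} + yz + y + z^{2} to the basis.

The other S-polynomials (S(h_2,k_3), S(h_1,k_4), S(h_2,k_4), S(k_3,k_4)) all reduce to 0 modulo the current basis, so we have a Gröbner basis.
Inter-reduce: drop elements whose leading term is divisible by another's, tail-reduce, and make monic.
Reduced Gröbner basis: {x + y^{2} - y, y^{2}z + y^{2} - yz - y - z^{2}}.

The bases are distinct; the ideals are different.
The choice of monomial ordering does not affect the verdict — as long as both bases are computed under the same ordering, their equality decides ideal equality.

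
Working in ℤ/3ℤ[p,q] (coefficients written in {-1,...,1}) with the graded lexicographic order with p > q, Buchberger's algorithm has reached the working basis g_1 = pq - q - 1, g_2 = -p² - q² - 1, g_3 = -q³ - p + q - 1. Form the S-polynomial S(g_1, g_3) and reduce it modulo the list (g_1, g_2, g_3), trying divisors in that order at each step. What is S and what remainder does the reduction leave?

S(g_1, g_3) = -q³ - p² + pq - q² - p; remainder on division = 0.

lcm(LM(g_1), LM(g_3)) = pq³.
S = (lcm/LT(g_1))·g_1 − (lcm/LT(g_3))·g_3 = -q³ - p² + pq - q² - p.
Reduce S modulo (g_1, g_2, g_3) in that order:
  leading term q³: subtract (1)·g_3 from -q³ - p² + pq - q² - p → -p² + pq - q² - q + 1
  leading term p²: subtract (1)·g_2 from -p² + pq - q² - q + 1 → pq - q - 1
  leading term pq: subtract (1)·g_1 from pq - q - 1 → 0
The remainder is 0, so this S-polynomial contributes no new basis element.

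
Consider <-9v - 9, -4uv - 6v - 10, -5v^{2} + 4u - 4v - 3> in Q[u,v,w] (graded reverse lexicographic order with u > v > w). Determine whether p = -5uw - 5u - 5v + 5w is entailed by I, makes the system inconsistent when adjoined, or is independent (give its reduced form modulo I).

-5uw - 5u - 5v + 5w lies in I (it reduces to 0).

First compute the reduced Gröbner basis of I by Buchberger's algorithm.
f_1 = -9v - 9, LT = v.
f_2 = -4uv - 6v - 10, LT = uv.
f_3 = -5v^{2} + 4u - 4v - 3, LT = v^{2}.

S(f_1,f_2): lcm = uv. S = u - \tfrac{3}{2}v - \tfrac{5}{2}.
  reduce S modulo (f_1, f_2, f_3):
  remainder u - 1 ≠ 0; add h_4 = u - 1 to the basis.

The other S-polynomials (S(f_1,f_3), S(f_2,f_3), S(f_1,h_4), S(f_2,h_4), S(f_3,h_4)) all reduce to 0 modulo the current basis, so we have a Gröbner basis.
Inter-reduce: drop elements whose leading term is divisible by another's, tail-reduce, and make monic.
Reduced Gröbner basis: {u - 1, v + 1}.
Label its elements g_1 = u - 1, g_2 = v + 1.

Reduce p = -5uw - 5u - 5v + 5w modulo G:
  leading term uw: subtract (-5w)·g_1 from -5uw - 5u - 5v + 5w → -5u - 5v
  leading term u: subtract (-5)·g_1 from -5u - 5v → -5v - 5
  leading term v: subtract (-5)·g_2 from -5v - 5 → 0
  normal form = 0.
Since the normal form is 0, p ∈ I.

The remainder on division by a Gröbner basis is unique — it is the normal form.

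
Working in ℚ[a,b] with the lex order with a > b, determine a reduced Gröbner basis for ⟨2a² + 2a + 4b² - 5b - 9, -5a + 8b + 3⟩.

Buchberger's algorithm terminates because the ascending chain of leading-term ideals stabilizes.

f_1 = 2a² + 2a + 4b² - 5b - 9, LT = a².
f_2 = -5a + 8b + 3, LT = a.

S(f_1,f_2): lcm = a². S = 8/5ab + 8/5a + 2b² - 5/2b - 9/2.
  reduce S modulo (f_1, f_2):
  remainder 114/25b² + 51/50b - 177/50 ≠ 0; add g_3 = 114/25b² + 51/50b - 177/50 to the basis.

The other S-polynomials (S(f_1,g_3), S(f_2,g_3)) all reduce to 0 modulo the current basis, so we have a Gröbner basis.
Inter-reduce: drop elements whose leading term is divisible by another's, tail-reduce, and make monic.

G = {a - 8/5b - ⅗, b² + 17/76b - 59/76}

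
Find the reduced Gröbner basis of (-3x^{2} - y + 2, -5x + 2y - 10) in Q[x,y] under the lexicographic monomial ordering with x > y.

G = {x - \tfrac{2}{5}y + 2, y^{2} - \tfrac{95}{12}y + \tfrac{125}{6}}

f_1 = -3x^{2} - y + 2, LT = x^{2}.
f_2 = -5x + 2y - 10, LT = x.

S(f_1,f_2): lcm = x^{2}. S = \tfrac{2}{5}xy - 2x + \tfrac{1}{3}y - \tfrac{2}{3}.
  leading term xy: subtract (-\tfrac{2}{25}y)·f_2 from \tfrac{2}{5}xy - 2x + \tfrac{1}{3}y - \tfrac{2}{3} → -2x + \tfrac{4}{25}y^{2} - \tfrac{7}{15}y - \tfrac{2}{3}
  leading term x: subtract (\tfrac{2}{5})·f_2 from -2x + \tfrac{4}{25}y^{2} - \tfrac{7}{15}y - \tfrac{2}{3} → \tfrac{4}{25}y^{2} - \tfrac{19}{15}y + \tfrac{10}{3}
  leading term y^{2}: no divisor's leading term divides it; move \tfrac{4}{25}y^{2} to the remainder.
  leading term y: no divisor's leading term divides it; move -\tfrac{19}{15}y to the remainder.
  leading term 1: no divisor's leading term divides it; move \tfrac{10}{3} to the remainder.
  remainder \tfrac{4}{25}y^{2} - \tfrac{19}{15}y + \tfrac{10}{3} ≠ 0; add g_3 = \tfrac{4}{25}y^{2} - \tfrac{19}{15}y + \tfrac{10}{3} to the basis.

S(f_1,g_3): leading monomials are coprime, so the S-polynomial reduces to 0 (Buchberger's first criterion).
S(f_2,g_3): leading monomials are coprime, so the S-polynomial reduces to 0 (Buchberger's first criterion).
Every S-polynomial of the final basis reduces to 0, so we have a Gröbner basis.
Inter-reduce: drop elements whose leading term is divisible by another's, tail-reduce, and make monic.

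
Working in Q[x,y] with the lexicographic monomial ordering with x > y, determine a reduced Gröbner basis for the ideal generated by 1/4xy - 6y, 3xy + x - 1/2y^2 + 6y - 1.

f_1 = 1/4xy - 6y, LT = xy.
f_2 = 3xy + x - 1/2y^2 + 6y - 1, LT = xy.

S(f_1,f_2): lcm = xy. S = -1/3x + 1/6y^2 - 26y + 1/3.
  leading term x: no divisor's leading term divides it; move -1/3x to the remainder.
  leading term y^2: no divisor's leading term divides it; move 1/6y^2 to the remainder.
  leading term y: no divisor's leading term divides it; move -26y to the remainder.
  leading term 1: no divisor's leading term divides it; move 1/3 to the remainder.
  remainder -1/3x + 1/6y^2 - 26y + 1/3 ≠ 0; add g_3 = -1/3x + 1/6y^2 - 26y + 1/3 to the basis.

S(f_1,g_3): lcm = xy. S = 1/2y^3 - 78y^2 - 23y.
  leading term y^3: no divisor's leading term divides it; move 1/2y^3 to the remainder.
  leading term y^2: no divisor's leading term divides it; move -78y^2 to the remainder.
  leading term y: no divisor's leading term divides it; move -23y to the remainder.
  remainder 1/2y^3 - 78y^2 - 23y ≠ 0; add g_4 = 1/2y^3 - 78y^2 - 23y to the basis.

The other S-polynomials (S(f_2,g_3), S(f_1,g_4), S(f_2,g_4), S(g_3,g_4)) all reduce to 0 modulo the current basis, so we have a Gröbner basis.
Inter-reduce: drop elements whose leading term is divisible by another's, tail-reduce, and make monic.

G = {x - 1/2y^2 + 78y - 1, y^3 - 156y^2 - 46y}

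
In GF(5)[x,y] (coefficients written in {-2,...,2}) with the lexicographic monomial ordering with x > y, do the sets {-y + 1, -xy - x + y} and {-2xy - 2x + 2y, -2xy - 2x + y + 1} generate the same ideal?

Yes, the ideals are equal.

Two ideals are equal iff their reduced Gröbner bases coincide (the reduced basis is unique for a fixed ordering).
Buchberger on the first generating set:
f_1 = -y + 1, LT = y.
f_2 = -xy - x + y, LT = xy.

S(f_1,f_2): lcm = xy. S = -2x + y.
  leading term x: no divisor's leading term divides it; move -2x to the remainder.
  leading term y: subtract (-1)·f_1 from y → 1
  leading term 1: no divisor's leading term divides it; move 1 to the remainder.
  remainder -2x + 1 ≠ 0; add g_3 = -2x + 1 to the basis.

The other S-polynomials (S(f_1,g_3), S(f_2,g_3)) all reduce to 0 modulo the current basis, so we have a Gröbner basis.
Inter-reduce: drop elements whose leading term is divisible by another's, tail-reduce, and make monic.
Reduced Gröbner basis: {x + 2, y - 1}.

Buchberger on the second generating set:
h_1 = -2xy - 2x + 2y, LT = xy.
h_2 = -2xy - 2x + y + 1, LT = xy.

S(h_1,h_2): lcm = xy. S = 2y - 2.
  leading term y: no divisor's leading term divides it; move 2y to the remainder.
  leading term 1: no divisor's leading term divides it; move -2 to the remainder.
  remainder 2y - 2 ≠ 0; add k_3 = 2y - 2 to the basis.

S(h_1,k_3): lcm = xy. S = 2x - y.
  leading term x: no divisor's leading term divides it; move 2x to the remainder.
  leading term y: subtract (2)·k_3 from -y → -1
  leading term 1: no divisor's leading term divides it; move -1 to the remainder.
  remainder 2x - 1 ≠ 0; add k_4 = 2x - 1 to the basis.

The other S-polynomials (S(h_2,k_3), S(h_1,k_4), S(h_2,k_4), S(k_3,k_4)) all reduce to 0 modulo the current basis, so we have a Gröbner basis.
Inter-reduce: drop elements whose leading term is divisible by another's, tail-reduce, and make monic.
Reduced Gröbner basis: {x + 2, y - 1}.

These coincide, so the ideals are equal.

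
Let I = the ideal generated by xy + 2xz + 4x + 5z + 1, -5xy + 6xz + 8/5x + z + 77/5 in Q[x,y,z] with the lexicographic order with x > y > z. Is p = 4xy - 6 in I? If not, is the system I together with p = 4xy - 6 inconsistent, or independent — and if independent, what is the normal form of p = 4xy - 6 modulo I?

First compute the reduced Gröbner basis of I by Buchberger's algorithm.
f_1 = xy + 2xz + 4x + 5z + 1, LT = xy.
f_2 = -5xy + 6xz + 8/5x + z + 77/5, LT = xy.

S(f_1,f_2): lcm = xy. S = 16/5xz + 108/25x + 26/5z + 102/25.
  leading term xz: no divisor's leading term divides it; move 16/5xz to the remainder.
  leading term x: no divisor's leading term divides it; move 108/25x to the remainder.
  leading term z: no divisor's leading term divides it; move 26/5z to the remainder.
  leading term 1: no divisor's leading term divides it; move 102/25 to the remainder.
  remainder 16/5xz + 108/25x + 26/5z + 102/25 ≠ 0; add h_3 = 16/5xz + 108/25x + 26/5z + 102/25 to the basis.

S(f_1,h_3): lcm = xyz. S = -27/20xy + 2xz^2 + 4xz - 13/8yz - 51/40y + 5z^2 + z.
  leading term xy: subtract (-27/20)·f_1 from -27/20xy + 2xz^2 + 4xz - 13/8yz - 51/40y + 5z^2 + z → 2xz^2 + 67/10xz + 27/5x - 13/8yz - 51/40y + 5z^2 + 31/4z + 27/20
  leading term xz^2: subtract (5/8z)·h_3 from 2xz^2 + 67/10xz + 27/5x - 13/8yz - 51/40y + 5z^2 + 31/4z + 27/20 → 4xz + 27/5x - 13/8yz - 51/40y + 7/4z^2 + 26/5z + 27/20
  leading term xz: subtract (5/4)·h_3 from 4xz + 27/5x - 13/8yz - 51/40y + 7/4z^2 + 26/5z + 27/20 → -13/8yz - 51/40y + 7/4z^2 - 13/10z - 15/4
  leading term yz: no divisor's leading term divides it; move -13/8yz to the remainder.
  leading term y: no divisor's leading term divides it; move -51/40y to the remainder.
  leading term z^2: no divisor's leading term divides it; move 7/4z^2 to the remainder.
  leading term z: no divisor's leading term divides it; move -13/10z to the remainder.
  leading term 1: no divisor's leading term divides it; move -15/4 to the remainder.
  remainder -13/8yz - 51/40y + 7/4z^2 - 13/10z - 15/4 ≠ 0; add h_4 = -13/8yz - 51/40y + 7/4z^2 - 13/10z - 15/4 to the basis.

The other S-polynomials (S(f_2,h_3), S(f_1,h_4), S(f_2,h_4), S(h_3,h_4)) all reduce to 0 modulo the current basis, so we have a Gröbner basis.
Inter-reduce: drop elements whose leading term is divisible by another's, tail-reduce, and make monic.
Reduced Gröbner basis: {xy + 13/10x + 7/4z - 31/20, xz + 27/20x + 13/8z + 51/40, yz + 51/65y - 14/13z^2 + 4/5z + 30/13}.
Label its elements g_1 = xy + 13/10x + 7/4z - 31/20, g_2 = xz + 27/20x + 13/8z + 51/40, g_3 = yz + 51/65y - 14/13z^2 + 4/5z + 30/13.

Reduce p = 4xy - 6 modulo G:
  leading term xy: subtract (4)·g_1 from 4xy - 6 → -26/5x - 7z + 1/5
  leading term x: no divisor's leading term divides it; move -26/5x to the remainder.
  leading term z: no divisor's leading term divides it; move -7z to the remainder.
  leading term 1: no divisor's leading term divides it; move 1/5 to the remainder.
  normal form = -26/5x - 7z + 1/5.
The normal form is nonzero, so p ∉ I. Since p minus its normal form lies in I, I + (p) = I + (r) where r = -26/5x - 7z + 1/5; decide whether this ideal is the whole ring.
Run Buchberger on G together with r (pairs among the g_i already reduce to 0 since G is a Gröbner basis):
g_1 = xy + 13/10x + 7/4z - 31/20, LT = xy.
g_2 = xz + 27/20x + 13/8z + 51/40, LT = xz.
g_3 = yz + 51/65y - 14/13z^2 + 4/5z + 30/13, LT = yz.
r = -26/5x - 7z + 1/5, LT = x.

S(g_1,r): lcm = xy. S = 13/10x - 35/26yz + 1/26y + 7/4z - 31/20.
  leading term x: subtract (-1/4)·r from 13/10x - 35/26yz + 1/26y + 7/4z - 31/20 → -35/26yz + 1/26y - 3/2
  leading term yz: subtract (-35/26)·g_3 from -35/26yz + 1/26y - 3/2 → 185/169y - 245/169z^2 + 14/13z + 543/338
  leading term y: no divisor's leading term divides it; move 185/169y to the remainder.
  leading term z^2: no divisor's leading term divides it; move -245/169z^2 to the remainder.
  leading term z: no divisor's leading term divides it; move 14/13z to the remainder.
  leading term 1: no divisor's leading term divides it; move 543/338 to the remainder.
  remainder 185/169y - 245/169z^2 + 14/13z + 543/338 ≠ 0; add m_5 = 185/169y - 245/169z^2 + 14/13z + 543/338 to the basis.

S(g_2,r): lcm = xz. S = 27/20x - 35/26z^2 + 173/104z + 51/40.
  leading term x: subtract (-27/104)·r from 27/20x - 35/26z^2 + 173/104z + 51/40 → -35/26z^2 - 2/13z + 69/52
  leading term z^2: no divisor's leading term divides it; move -35/26z^2 to the remainder.
  leading term z: no divisor's leading term divides it; move -2/13z to the remainder.
  leading term 1: no divisor's leading term divides it; move 69/52 to the remainder.
  remainder -35/26z^2 - 2/13z + 69/52 ≠ 0; add m_6 = -35/26z^2 - 2/13z + 69/52 to the basis.

The other S-polynomials (S(g_1,g_2), S(g_1,g_3), S(g_2,g_3), S(g_3,r), S(g_1,m_5), S(g_2,m_5), S(g_3,m_5), S(r,m_5), S(g_1,m_6), S(g_2,m_6), S(g_3,m_6), S(r,m_6), S(m_5,m_6)) all reduce to 0 modulo the current basis, so we have a Gröbner basis.
Inter-reduce: drop elements whose leading term is divisible by another's, tail-reduce, and make monic.
Reduced Gröbner basis: {x + 35/26z - 1/26, y + 42/37z + 6/37, z^2 + 4/35z - 69/70}.
The reduced Gröbner basis of I + (p) is {x + 35/26z - 1/26, y + 42/37z + 6/37, z^2 + 4/35z - 69/70} ≠ {1}, a proper ideal, so the enlarged system stays consistent: p is independent of I, with normal form -26/5x - 7z + 1/5.

4xy - 6 is independent of I; its normal form modulo I is -26/5x - 7z + 1/5.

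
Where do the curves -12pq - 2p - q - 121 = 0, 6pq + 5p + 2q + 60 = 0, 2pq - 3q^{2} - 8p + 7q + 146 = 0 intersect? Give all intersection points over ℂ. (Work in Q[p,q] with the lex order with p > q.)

{(2, -5)}

Compute a lex Gröbner basis by Buchberger's algorithm.
f_1 = -12pq - 2p - q - 121, LT = pq.
f_2 = 6pq + 5p + 2q + 60, LT = pq.
f_3 = 2pq - 8p - 3q^{2} + 7q + 146, LT = pq.

S(f_1,f_2): lcm = pq. S = -\tfrac{2}{3}p - \tfrac{1}{4}q + \tfrac{1}{12}.
  reduce S modulo (f_1, f_2, f_3):
  remainder -\tfrac{2}{3}p - \tfrac{1}{4}q + \tfrac{1}{12} ≠ 0; add h_4 = -\tfrac{2}{3}p - \tfrac{1}{4}q + \tfrac{1}{12} to the basis.

S(f_1,f_3): lcm = pq. S = \tfrac{25}{6}p + \tfrac{3}{2}q^{2} - \tfrac{41}{12}q - \tfrac{755}{12}.
  reduce S modulo (f_1, f_2, f_3, h_4):
  remainder \tfrac{3}{2}q^{2} - \tfrac{239}{48}q - \tfrac{2995}{48} ≠ 0; add h_5 = \tfrac{3}{2}q^{2} - \tfrac{239}{48}q - \tfrac{2995}{48} to the basis.

S(f_1,h_4): lcm = pq. S = \tfrac{1}{6}p - \tfrac{3}{8}q^{2} + \tfrac{5}{24}q + \tfrac{121}{12}.
  reduce S modulo (f_1, f_2, f_3, h_4, h_5):
  remainder -\tfrac{211}{192}q - \tfrac{1055}{192} ≠ 0; add h_6 = -\tfrac{211}{192}q - \tfrac{1055}{192} to the basis.

The other S-polynomials (S(f_2,f_3), S(f_2,h_4), S(f_3,h_4), S(f_1,h_5), S(f_2,h_5), S(f_3,h_5), S(h_4,h_5), S(f_1,h_6), S(f_2,h_6), S(f_3,h_6), S(h_4,h_6), S(h_5,h_6)) all reduce to 0 modulo the current basis, so we have a Gröbner basis.
Inter-reduce: drop elements whose leading term is divisible by another's, tail-reduce, and make monic.
Reduced Gröbner basis: {p - 2, q + 5}.

The lex basis is triangular: the last element involves only q. Solving q + 5 = 0 gives q ∈ {-5}; substituting each value into the earlier elements determines the remaining variables.
  q = -5: the earlier basis element becomes p - 2 = 0, giving p = 2 — point (2, -5).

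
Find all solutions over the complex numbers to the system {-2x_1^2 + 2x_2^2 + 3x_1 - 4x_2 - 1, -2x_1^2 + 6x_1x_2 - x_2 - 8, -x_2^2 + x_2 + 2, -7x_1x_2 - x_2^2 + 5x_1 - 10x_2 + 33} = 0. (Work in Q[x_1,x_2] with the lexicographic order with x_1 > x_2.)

Compute a lex Gröbner basis by Buchberger's algorithm.
f_1 = -2x_1^2 + 3x_1 + 2x_2^2 - 4x_2 - 1, LT = x_1^2.
f_2 = -2x_1^2 + 6x_1x_2 - x_2 - 8, LT = x_1^2.
f_3 = -x_2^2 + x_2 + 2, LT = x_2^2.
f_4 = -7x_1x_2 + 5x_1 - x_2^2 - 10x_2 + 33, LT = x_1x_2.

S(f_1,f_2): lcm = x_1^2. S = 3x_1x_2 - 3/2x_1 - x_2^2 + 3/2x_2 - 7/2.
  leading term x_1x_2: subtract (-3/7)·f_4 from 3x_1x_2 - 3/2x_1 - x_2^2 + 3/2x_2 - 7/2 → 9/14x_1 - 10/7x_2^2 - 39/14x_2 + 149/14
  leading term x_1: no divisor's leading term divides it; move 9/14x_1 to the remainder.
  leading term x_2^2: subtract (10/7)·f_3 from -10/7x_2^2 - 39/14x_2 + 149/14 → -59/14x_2 + 109/14
  leading term x_2: no divisor's leading term divides it; move -59/14x_2 to the remainder.
  leading term 1: no divisor's leading term divides it; move 109/14 to the remainder.
  remainder 9/14x_1 - 59/14x_2 + 109/14 ≠ 0; add h_5 = 9/14x_1 - 59/14x_2 + 109/14 to the basis.

S(f_1,f_3): leading monomials are coprime, so the S-polynomial reduces to 0 (Buchberger's first criterion).
S(f_1,f_4): lcm = x_1^2x_2. S = 5/7x_1^2 - 1/7x_1x_2^2 - 41/14x_1x_2 + 33/7x_1 - x_2^3 + 2x_2^2 + 1/2x_2.
  leading term x_1^2: subtract (-5/14)·f_1 from 5/7x_1^2 - 1/7x_1x_2^2 - 41/14x_1x_2 + 33/7x_1 - x_2^3 + 2x_2^2 + 1/2x_2 → -1/7x_1x_2^2 - 41/14x_1x_2 + 81/14x_1 - x_2^3 + 19/7x_2^2 - 13/14x_2 - 5/14
  leading term x_1x_2^2: subtract (1/7x_1)·f_3 from -1/7x_1x_2^2 - 41/14x_1x_2 + 81/14x_1 - x_2^3 + 19/7x_2^2 - 13/14x_2 - 5/14 → -43/14x_1x_2 + 11/2x_1 - x_2^3 + 19/7x_2^2 - 13/14x_2 - 5/14
  leading term x_1x_2: subtract (43/98)·f_4 from -43/14x_1x_2 + 11/2x_1 - x_2^3 + 19/7x_2^2 - 13/14x_2 - 5/14 → 162/49x_1 - x_2^3 + 309/98x_2^2 + 339/98x_2 - 727/49
  leading term x_1: subtract (36/7)·h_5 from 162/49x_1 - x_2^3 + 309/98x_2^2 + 339/98x_2 - 727/49 → -x_2^3 + 309/98x_2^2 + 2463/98x_2 - 2689/49
  leading term x_2^3: subtract (x_2)·f_3 from -x_2^3 + 309/98x_2^2 + 2463/98x_2 - 2689/49 → 211/98x_2^2 + 2267/98x_2 - 2689/49
  leading term x_2^2: subtract (-211/98)·f_3 from 211/98x_2^2 + 2267/98x_2 - 2689/49 → 177/7x_2 - 354/7
  leading term x_2: no divisor's leading term divides it; move 177/7x_2 to the remainder.
  leading term 1: no divisor's leading term divides it; move -354/7 to the remainder.
  remainder 177/7x_2 - 354/7 ≠ 0; add h_6 = 177/7x_2 - 354/7 to the basis.

S(f_2,f_3): leading monomials are coprime, so the S-polynomial reduces to 0 (Buchberger's first criterion).
S(f_2,f_4): lcm = x_1^2x_2. S = 5/7x_1^2 - 22/7x_1x_2^2 - 10/7x_1x_2 + 33/7x_1 + 1/2x_2^2 + 4x_2.
  leading term x_1^2: subtract (-5/14)·f_1 from 5/7x_1^2 - 22/7x_1x_2^2 - 10/7x_1x_2 + 33/7x_1 + 1/2x_2^2 + 4x_2 → -22/7x_1x_2^2 - 10/7x_1x_2 + 81/14x_1 + 17/14x_2^2 + 18/7x_2 - 5/14
  leading term x_1x_2^2: subtract (22/7x_1)·f_3 from -22/7x_1x_2^2 - 10/7x_1x_2 + 81/14x_1 + 17/14x_2^2 + 18/7x_2 - 5/14 → -32/7x_1x_2 - 1/2x_1 + 17/14x_2^2 + 18/7x_2 - 5/14
  leading term x_1x_2: subtract (32/49)·f_4 from -32/7x_1x_2 - 1/2x_1 + 17/14x_2^2 + 18/7x_2 - 5/14 → -369/98x_1 + 183/98x_2^2 + 446/49x_2 - 2147/98
  leading term x_1: subtract (-41/7)·h_5 from -369/98x_1 + 183/98x_2^2 + 446/49x_2 - 2147/98 → 183/98x_2^2 - 1527/98x_2 + 1161/49
  leading term x_2^2: subtract (-183/98)·f_3 from 183/98x_2^2 - 1527/98x_2 + 1161/49 → -96/7x_2 + 192/7
  leading term x_2: subtract (-32/59)·h_6 from -96/7x_2 + 192/7 → 0
  remainder 0.

S(f_3,f_4): lcm = x_1x_2^2. S = -2/7x_1x_2 - 2x_1 - 1/7x_2^3 - 10/7x_2^2 + 33/7x_2.
  leading term x_1x_2: subtract (2/49)·f_4 from -2/7x_1x_2 - 2x_1 - 1/7x_2^3 - 10/7x_2^2 + 33/7x_2 → -108/49x_1 - 1/7x_2^3 - 68/49x_2^2 + 251/49x_2 - 66/49
  leading term x_1: subtract (-24/7)·h_5 from -108/49x_1 - 1/7x_2^3 - 68/49x_2^2 + 251/49x_2 - 66/49 → -1/7x_2^3 - 68/49x_2^2 - 457/49x_2 + 1242/49
  leading term x_2^3: subtract (1/7x_2)·f_3 from -1/7x_2^3 - 68/49x_2^2 - 457/49x_2 + 1242/49 → -75/49x_2^2 - 471/49x_2 + 1242/49
  leading term x_2^2: subtract (75/49)·f_3 from -75/49x_2^2 - 471/49x_2 + 1242/49 → -78/7x_2 + 156/7
  leading term x_2: subtract (-26/59)·h_6 from -78/7x_2 + 156/7 → 0
  remainder 0.

S(f_1,h_5): lcm = x_1^2. S = 59/9x_1x_2 - 245/18x_1 - x_2^2 + 2x_2 + 1/2.
  leading term x_1x_2: subtract (-59/63)·f_4 from 59/9x_1x_2 - 245/18x_1 - x_2^2 + 2x_2 + 1/2 → -125/14x_1 - 122/63x_2^2 - 464/63x_2 + 1319/42
  leading term x_1: subtract (-125/9)·h_5 from -125/14x_1 - 122/63x_2^2 - 464/63x_2 + 1319/42 → -122/63x_2^2 - 8303/126x_2 + 8791/63
  leading term x_2^2: subtract (122/63)·f_3 from -122/63x_2^2 - 8303/126x_2 + 8791/63 → -407/6x_2 + 407/3
  leading term x_2: subtract (-2849/1062)·h_6 from -407/6x_2 + 407/3 → 0
  remainder 0.

S(f_2,h_5): lcm = x_1^2. S = 32/9x_1x_2 - 109/9x_1 + 1/2x_2 + 4.
  leading term x_1x_2: subtract (-32/63)·f_4 from 32/9x_1x_2 - 109/9x_1 + 1/2x_2 + 4 → -67/7x_1 - 32/63x_2^2 - 577/126x_2 + 436/21
  leading term x_1: subtract (-134/9)·h_5 from -67/7x_1 - 32/63x_2^2 - 577/126x_2 + 436/21 → -32/63x_2^2 - 8483/126x_2 + 8611/63
  leading term x_2^2: subtract (32/63)·f_3 from -32/63x_2^2 - 8483/126x_2 + 8611/63 → -407/6x_2 + 407/3
  leading term x_2: subtract (-2849/1062)·h_6 from -407/6x_2 + 407/3 → 0
  remainder 0.

S(f_3,h_5): leading monomials are coprime, so the S-polynomial reduces to 0 (Buchberger's first criterion).
S(f_4,h_5): lcm = x_1x_2. S = -5/7x_1 + 422/63x_2^2 - 673/63x_2 - 33/7.
  leading term x_1: subtract (-10/9)·h_5 from -5/7x_1 + 422/63x_2^2 - 673/63x_2 - 33/7 → 422/63x_2^2 - 968/63x_2 + 248/63
  leading term x_2^2: subtract (-422/63)·f_3 from 422/63x_2^2 - 968/63x_2 + 248/63 → -26/3x_2 + 52/3
  leading term x_2: subtract (-182/531)·h_6 from -26/3x_2 + 52/3 → 0
  remainder 0.

S(f_1,h_6): leading monomials are coprime, so the S-polynomial reduces to 0 (Buchberger's first criterion).
S(f_2,h_6): leading monomials are coprime, so the S-polynomial reduces to 0 (Buchberger's first criterion).
S(f_3,h_6): lcm = x_2^2. S = x_2 - 2.
  leading term x_2: subtract (7/177)·h_6 from x_2 - 2 → 0
  remainder 0.

S(f_4,h_6): lcm = x_1x_2. S = 9/7x_1 + 1/7x_2^2 + 10/7x_2 - 33/7.
  leading term x_1: subtract (2)·h_5 from 9/7x_1 + 1/7x_2^2 + 10/7x_2 - 33/7 → 1/7x_2^2 + 69/7x_2 - 142/7
  leading term x_2^2: subtract (-1/7)·f_3 from 1/7x_2^2 + 69/7x_2 - 142/7 → 10x_2 - 20
  leading term x_2: subtract (70/177)·h_6 from 10x_2 - 20 → 0
  remainder 0.

S(h_5,h_6): leading monomials are coprime, so the S-polynomial reduces to 0 (Buchberger's first criterion).
Every S-polynomial of the final basis reduces to 0, so we have a Gröbner basis.
Inter-reduce: drop elements whose leading term is divisible by another's, tail-reduce, and make monic.
Reduced Gröbner basis: {x_1 - 1, x_2 - 2}.

Since the basis is lex-ordered, x_2 - 2 is univariate in x_2. Its roots are {2}. Back-substituting each root into the other basis elements fixes the other coordinates.
  x_2 = 2: the earlier basis element becomes x_1 - 1 = 0, giving x_1 = 1 — point (1, 2).

{(1, 2)}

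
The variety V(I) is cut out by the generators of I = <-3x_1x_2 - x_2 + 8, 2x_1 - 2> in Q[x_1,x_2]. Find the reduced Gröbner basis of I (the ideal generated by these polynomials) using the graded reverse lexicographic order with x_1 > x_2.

f_1 = -3x_1x_2 - x_2 + 8, LT = x_1x_2.
f_2 = 2x_1 - 2, LT = x_1.

S(f_1,f_2): lcm = x_1x_2. S = 4/3x_2 - 8/3.
  leading term x_2: no divisor's leading term divides it; move 4/3x_2 to the remainder.
  leading term 1: no divisor's leading term divides it; move -8/3 to the remainder.
  remainder 4/3x_2 - 8/3 ≠ 0; add g_3 = 4/3x_2 - 8/3 to the basis.

S(f_1,g_3): lcm = x_1x_2. S = 2x_1 + 1/3x_2 - 8/3.
  leading term x_1: subtract (1)·f_2 from 2x_1 + 1/3x_2 - 8/3 → 1/3x_2 - 2/3
  leading term x_2: subtract (1/4)·g_3 from 1/3x_2 - 2/3 → 0
  remainder 0.

S(f_2,g_3): leading monomials are coprime, so the S-polynomial reduces to 0 (Buchberger's first criterion).
Every S-polynomial of the final basis reduces to 0, so we have a Gröbner basis.
Inter-reduce: drop elements whose leading term is divisible by another's, tail-reduce, and make monic.

G = {x_1 - 1, x_2 - 2}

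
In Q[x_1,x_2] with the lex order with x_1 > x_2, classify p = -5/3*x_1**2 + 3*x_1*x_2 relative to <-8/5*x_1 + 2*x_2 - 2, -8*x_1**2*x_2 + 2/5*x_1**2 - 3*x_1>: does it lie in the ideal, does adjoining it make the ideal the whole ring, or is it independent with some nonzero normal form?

First compute the reduced Gröbner basis of I by Buchberger's algorithm.
f_1 = -8/5*x_1 + 2*x_2 - 2, LT = x_1.
f_2 = -8*x_1**2*x_2 + 2/5*x_1**2 - 3*x_1, LT = x_1**2*x_2.

S(f_1,f_2): lcm = x_1**2*x_2. S = 1/20*x_1**2 - 5/4*x_1*x_2**2 + 5/4*x_1*x_2 - 3/8*x_1.
  reduce S modulo (f_1, f_2):
  remainder -25/16*x_2**3 + 205/64*x_2**2 - 35/16*x_2 + 35/64 ≠ 0; add h_3 = -25/16*x_2**3 + 205/64*x_2**2 - 35/16*x_2 + 35/64 to the basis.

The other S-polynomials (S(f_1,h_3), S(f_2,h_3)) all reduce to 0 modulo the current basis, so we have a Gröbner basis.
Inter-reduce: drop elements whose leading term is divisible by another's, tail-reduce, and make monic.
Reduced Gröbner basis: {x_1 - 5/4*x_2 + 5/4, x_2**3 - 41/20*x_2**2 + 7/5*x_2 - 7/20}.
Label its elements g_1 = x_1 - 5/4*x_2 + 5/4, g_2 = x_2**3 - 41/20*x_2**2 + 7/5*x_2 - 7/20.

Reduce p = -5/3*x_1**2 + 3*x_1*x_2 modulo G:
  leading term x_1**2: subtract (-5/3*x_1)·g_1 from -5/3*x_1**2 + 3*x_1*x_2 → 11/12*x_1*x_2 + 25/12*x_1
  leading term x_1*x_2: subtract (11/12*x_2)·g_1 from 11/12*x_1*x_2 + 25/12*x_1 → 25/12*x_1 + 55/48*x_2**2 - 55/48*x_2
  leading term x_1: subtract (25/12)·g_1 from 25/12*x_1 + 55/48*x_2**2 - 55/48*x_2 → 55/48*x_2**2 + 35/24*x_2 - 125/48
  leading term x_2**2: no divisor's leading term divides it; move 55/48*x_2**2 to the remainder.
  leading term x_2: no divisor's leading term divides it; move 35/24*x_2 to the remainder.
  leading term 1: no divisor's leading term divides it; move -125/48 to the remainder.
  normal form = 55/48*x_2**2 + 35/24*x_2 - 125/48.
The normal form is nonzero, so p ∉ I. Since p minus its normal form lies in I, I + (p) = I + (r) where r = 55/48*x_2**2 + 35/24*x_2 - 125/48; decide whether this ideal is the whole ring.
Run Buchberger on G together with r (pairs among the g_i already reduce to 0 since G is a Gröbner basis):
g_1 = x_1 - 5/4*x_2 + 5/4, LT = x_1.
g_2 = x_2**3 - 41/20*x_2**2 + 7/5*x_2 - 7/20, LT = x_2**3.
r = 55/48*x_2**2 + 35/24*x_2 - 125/48, LT = x_2**2.

S(g_2,r): lcm = x_2**3. S = -731/220*x_2**2 + 202/55*x_2 - 7/20.
  reduce S modulo (g_1, g_2, r):
  remainder 9561/1210*x_2 - 9561/1210 ≠ 0; add m_4 = 9561/1210*x_2 - 9561/1210 to the basis.

The other S-polynomials (S(g_1,g_2), S(g_1,r), S(g_1,m_4), S(g_2,m_4), S(r,m_4)) all reduce to 0 modulo the current basis, so we have a Gröbner basis.
Inter-reduce: drop elements whose leading term is divisible by another's, tail-reduce, and make monic.
Reduced Gröbner basis: {x_1, x_2 - 1}.
The reduced Gröbner basis of I + (p) is {x_1, x_2 - 1} ≠ {1}, a proper ideal, so the enlarged system stays consistent: p is independent of I, with normal form 55/48*x_2**2 + 35/24*x_2 - 125/48.

The remainder on division by a Gröbner basis is unique — it is the normal form.

-5/3*x_1**2 + 3*x_1*x_2 is independent of I; its normal form modulo I is 55/48*x_2**2 + 35/24*x_2 - 125/48.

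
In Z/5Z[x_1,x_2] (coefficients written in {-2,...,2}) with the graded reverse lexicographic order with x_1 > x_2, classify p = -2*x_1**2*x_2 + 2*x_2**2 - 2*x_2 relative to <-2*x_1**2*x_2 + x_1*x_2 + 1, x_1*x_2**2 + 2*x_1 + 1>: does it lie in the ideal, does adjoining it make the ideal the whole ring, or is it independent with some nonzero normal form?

First compute the reduced Gröbner basis of I by Buchberger's algorithm.
f_1 = -2*x_1**2*x_2 + x_1*x_2 + 1, LT = x_1**2*x_2.
f_2 = x_1*x_2**2 + 2*x_1 + 1, LT = x_1*x_2**2.

S(f_1,f_2): lcm = x_1**2*x_2**2. S = 2*x_1*x_2**2 - 2*x_1**2 - x_1 + 2*x_2.
  reduce S modulo (f_1, f_2):
  remainder -2*x_1**2 + 2*x_2 - 2 ≠ 0; add h_3 = -2*x_1**2 + 2*x_2 - 2 to the basis.

S(f_1,h_3): lcm = x_1**2*x_2. S = 2*x_1*x_2 + x_2**2 - x_2 + 2.
  reduce S modulo (f_1, f_2, h_3):
  remainder 2*x_1*x_2 + x_2**2 - x_2 + 2 ≠ 0; add h_4 = 2*x_1*x_2 + x_2**2 - x_2 + 2 to the basis.

S(f_2,h_3): lcm = x_1**2*x_2**2. S = x_2**3 + 2*x_1**2 - x_2**2 + x_1.
  reduce S modulo (f_1, f_2, h_3, h_4):
  remainder x_2**3 - x_2**2 + x_1 + 2*x_2 - 2 ≠ 0; add h_5 = x_2**3 - x_2**2 + x_1 + 2*x_2 - 2 to the basis.

The other S-polynomials (S(f_1,h_4), S(f_2,h_4), S(h_3,h_4), S(f_1,h_5), S(f_2,h_5), S(h_3,h_5), S(h_4,h_5)) all reduce to 0 modulo the current basis, so we have a Gröbner basis.
Inter-reduce: drop elements whose leading term is divisible by another's, tail-reduce, and make monic.
Reduced Gröbner basis: {x_2**3 - x_2**2 + x_1 + 2*x_2 - 2, x_1**2 - x_2 + 1, x_1*x_2 - 2*x_2**2 + 2*x_2 + 1}.
Label its elements g_1 = x_2**3 - x_2**2 + x_1 + 2*x_2 - 2, g_2 = x_1**2 - x_2 + 1, g_3 = x_1*x_2 - 2*x_2**2 + 2*x_2 + 1.

Reduce p = -2*x_1**2*x_2 + 2*x_2**2 - 2*x_2 modulo G:
  leading term x_1**2*x_2: subtract (-2*x_2)·g_2 from -2*x_1**2*x_2 + 2*x_2**2 - 2*x_2 → 0
  normal form = 0.
Since the normal form is 0, p ∈ I.

Ideal membership is decidable via reduction modulo a Gröbner basis.

-2*x_1**2*x_2 + 2*x_2**2 - 2*x_2 lies in I (it reduces to 0).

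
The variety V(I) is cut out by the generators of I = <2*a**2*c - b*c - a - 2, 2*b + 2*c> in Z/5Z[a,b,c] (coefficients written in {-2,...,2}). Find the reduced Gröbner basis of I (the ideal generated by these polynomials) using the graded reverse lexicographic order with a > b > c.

f_1 = 2*a**2*c - b*c - a - 2, LT = a**2*c.
f_2 = 2*b + 2*c, LT = b.

The S-polynomials (S(f_1,f_2)) all reduce to 0 modulo the current basis, so we have a Gröbner basis.

G = {a**2*c - 2*c**2 + 2*a - 1, b + c}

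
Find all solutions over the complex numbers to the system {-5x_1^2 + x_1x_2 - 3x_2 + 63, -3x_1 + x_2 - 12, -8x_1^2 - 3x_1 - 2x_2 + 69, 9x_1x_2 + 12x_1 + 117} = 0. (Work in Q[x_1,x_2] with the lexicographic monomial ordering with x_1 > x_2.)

Compute a lex Gröbner basis by Buchberger's algorithm.
f_1 = -5x_1^2 + x_1x_2 - 3x_2 + 63, LT = x_1^2.
f_2 = -3x_1 + x_2 - 12, LT = x_1.
f_3 = -8x_1^2 - 3x_1 - 2x_2 + 69, LT = x_1^2.
f_4 = 9x_1x_2 + 12x_1 + 117, LT = x_1x_2.

S(f_1,f_2): lcm = x_1^2. S = 2/15x_1x_2 - 4x_1 + 3/5x_2 - 63/5.
  leading term x_1x_2: subtract (-2/45x_2)·f_2 from 2/15x_1x_2 - 4x_1 + 3/5x_2 - 63/5 → -4x_1 + 2/45x_2^2 + 1/15x_2 - 63/5
  leading term x_1: subtract (4/3)·f_2 from -4x_1 + 2/45x_2^2 + 1/15x_2 - 63/5 → 2/45x_2^2 - 19/15x_2 + 17/5
  leading term x_2^2: no divisor's leading term divides it; move 2/45x_2^2 to the remainder.
  leading term x_2: no divisor's leading term divides it; move -19/15x_2 to the remainder.
  leading term 1: no divisor's leading term divides it; move 17/5 to the remainder.
  remainder 2/45x_2^2 - 19/15x_2 + 17/5 ≠ 0; add h_5 = 2/45x_2^2 - 19/15x_2 + 17/5 to the basis.

S(f_1,f_3): lcm = x_1^2. S = -1/5x_1x_2 - 3/8x_1 + 7/20x_2 - 159/40.
  leading term x_1x_2: subtract (1/15x_2)·f_2 from -1/5x_1x_2 - 3/8x_1 + 7/20x_2 - 159/40 → -3/8x_1 - 1/15x_2^2 + 23/20x_2 - 159/40
  leading term x_1: subtract (1/8)·f_2 from -3/8x_1 - 1/15x_2^2 + 23/20x_2 - 159/40 → -1/15x_2^2 + 41/40x_2 - 99/40
  leading term x_2^2: subtract (-3/2)·h_5 from -1/15x_2^2 + 41/40x_2 - 99/40 → -7/8x_2 + 21/8
  leading term x_2: no divisor's leading term divides it; move -7/8x_2 to the remainder.
  leading term 1: no divisor's leading term divides it; move 21/8 to the remainder.
  remainder -7/8x_2 + 21/8 ≠ 0; add h_6 = -7/8x_2 + 21/8 to the basis.

The other S-polynomials (S(f_1,f_4), S(f_2,f_3), S(f_2,f_4), S(f_3,f_4), S(f_1,h_5), S(f_2,h_5), S(f_3,h_5), S(f_4,h_5), S(f_1,h_6), S(f_2,h_6), S(f_3,h_6), S(f_4,h_6), S(h_5,h_6)) all reduce to 0 modulo the current basis, so we have a Gröbner basis.
Inter-reduce: drop elements whose leading term is divisible by another's, tail-reduce, and make monic.
Reduced Gröbner basis: {x_1 + 3, x_2 - 3}.

Since the basis is lex-ordered, x_2 - 3 is univariate in x_2. Its roots are {3}. Back-substituting each root into the other basis elements fixes the other coordinates.
  x_2 = 3: the earlier basis element becomes x_1 + 3 = 0, giving x_1 = -3 — point (-3, 3).
Each listed point satisfies every original equation (direct substitution).
This is the nonlinear analogue of row-reducing a linear system.

{(-3, 3)}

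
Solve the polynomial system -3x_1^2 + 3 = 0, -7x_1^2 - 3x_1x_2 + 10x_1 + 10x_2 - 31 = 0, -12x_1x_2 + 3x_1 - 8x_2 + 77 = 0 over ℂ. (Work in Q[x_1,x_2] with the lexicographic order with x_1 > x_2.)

{(1, 4)}

Compute a lex Gröbner basis by Buchberger's algorithm.
f_1 = -3x_1^2 + 3, LT = x_1^2.
f_2 = -7x_1^2 - 3x_1x_2 + 10x_1 + 10x_2 - 31, LT = x_1^2.
f_3 = -12x_1x_2 + 3x_1 - 8x_2 + 77, LT = x_1x_2.

S(f_1,f_2): lcm = x_1^2. S = -3/7x_1x_2 + 10/7x_1 + 10/7x_2 - 38/7.
  reduce S modulo (f_1, f_2, f_3):
  remainder 37/28x_1 + 12/7x_2 - 229/28 ≠ 0; add h_4 = 37/28x_1 + 12/7x_2 - 229/28 to the basis.

S(f_1,f_3): lcm = x_1^2x_2. S = 1/4x_1^2 - 2/3x_1x_2 + 77/12x_1 - x_2.
  reduce S modulo (f_1, f_2, f_3, h_4):
  remainder -2885/333x_2 + 11540/333 ≠ 0; add h_5 = -2885/333x_2 + 11540/333 to the basis.

The other S-polynomials (S(f_2,f_3), S(f_1,h_4), S(f_2,h_4), S(f_3,h_4), S(f_1,h_5), S(f_2,h_5), S(f_3,h_5), S(h_4,h_5)) all reduce to 0 modulo the current basis, so we have a Gröbner basis.
Inter-reduce: drop elements whose leading term is divisible by another's, tail-reduce, and make monic.
Reduced Gröbner basis: {x_1 - 1, x_2 - 4}.

The lex basis is triangular: the last element involves only x_2. Solving x_2 - 4 = 0 gives x_2 ∈ {4}; substituting each value into the earlier elements determines the remaining variables.
  x_2 = 4: the earlier basis element becomes x_1 - 1 = 0, giving x_1 = 1 — point (1, 4).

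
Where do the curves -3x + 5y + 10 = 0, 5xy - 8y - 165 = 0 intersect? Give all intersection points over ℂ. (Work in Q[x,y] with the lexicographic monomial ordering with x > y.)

{(-5, -5), (149/15, 99/25)}

Compute a lex Gröbner basis by Buchberger's algorithm.
f_1 = -3x + 5y + 10, LT = x.
f_2 = 5xy - 8y - 165, LT = xy.

S(f_1,f_2): lcm = xy. S = -\tfrac{5}{3}y^{2} - \tfrac{26}{15}y + 33.
  leading term y^{2}: no divisor's leading term divides it; move -\tfrac{5}{3}y^{2} to the remainder.
  leading term y: no divisor's leading term divides it; move -\tfrac{26}{15}y to the remainder.
  leading term 1: no divisor's leading term divides it; move 33 to the remainder.
  remainder -\tfrac{5}{3}y^{2} - \tfrac{26}{15}y + 33 ≠ 0; add h_3 = -\tfrac{5}{3}y^{2} - \tfrac{26}{15}y + 33 to the basis.

The other S-polynomials (S(f_1,h_3), S(f_2,h_3)) all reduce to 0 modulo the current basis, so we have a Gröbner basis.
Inter-reduce: drop elements whose leading term is divisible by another's, tail-reduce, and make monic.
Reduced Gröbner basis: {x - \tfrac{5}{3}y - \tfrac{10}{3}, y^{2} + \tfrac{26}{25}y - \tfrac{99}{5}}.

Since the basis is lex-ordered, y^{2} + \tfrac{26}{25}y - \tfrac{99}{5} is univariate in y. Its roots are {-5, 99/25}. Back-substituting each root into the other basis elements fixes the other coordinates.
  y = -5: the earlier basis element becomes x + 5 = 0, giving x = -5 — point (-5, -5).
  y = 99/25: the earlier basis element becomes x - \tfrac{149}{15} = 0, giving x = 149/15 — point (149/15, 99/25).
Each listed point satisfies every original equation (direct substitution).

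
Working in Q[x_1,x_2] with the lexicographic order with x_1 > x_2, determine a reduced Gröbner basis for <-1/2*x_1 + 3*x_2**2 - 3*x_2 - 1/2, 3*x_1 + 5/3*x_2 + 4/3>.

G = {x_1 + 5/9*x_2 + 4/9, x_2**2 - 49/54*x_2 - 5/54}

Buchberger's algorithm terminates because the ascending chain of leading-term ideals stabilizes.

f_1 = -1/2*x_1 + 3*x_2**2 - 3*x_2 - 1/2, LT = x_1.
f_2 = 3*x_1 + 5/3*x_2 + 4/3, LT = x_1.

S(f_1,f_2): lcm = x_1. S = -6*x_2**2 + 49/9*x_2 + 5/9.
  leading term x_2**2: no divisor's leading term divides it; move -6*x_2**2 to the remainder.
  leading term x_2: no divisor's leading term divides it; move 49/9*x_2 to the remainder.
  leading term 1: no divisor's leading term divides it; move 5/9 to the remainder.
  remainder -6*x_2**2 + 49/9*x_2 + 5/9 ≠ 0; add g_3 = -6*x_2**2 + 49/9*x_2 + 5/9 to the basis.

The other S-polynomials (S(f_1,g_3), S(f_2,g_3)) all reduce to 0 modulo the current basis, so we have a Gröbner basis.
Inter-reduce: drop elements whose leading term is divisible by another's, tail-reduce, and make monic.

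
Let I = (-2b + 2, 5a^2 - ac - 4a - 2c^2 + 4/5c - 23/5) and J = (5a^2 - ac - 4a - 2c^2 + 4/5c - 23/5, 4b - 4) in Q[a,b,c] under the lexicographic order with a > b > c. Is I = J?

Two ideals are equal iff their reduced Gröbner bases coincide (the reduced basis is unique for a fixed ordering).
Buchberger on the first generating set:
f_1 = -2b + 2, LT = b.
f_2 = 5a^2 - ac - 4a - 2c^2 + 4/5c - 23/5, LT = a^2.

The S-polynomials (S(f_1,f_2)) all reduce to 0 modulo the current basis, so we have a Gröbner basis.
Inter-reduce: drop elements whose leading term is divisible by another's, tail-reduce, and make monic.
Reduced Gröbner basis: {a^2 - 1/5ac - 4/5a - 2/5c^2 + 4/25c - 23/25, b - 1}.

Buchberger on the second generating set:
h_1 = 5a^2 - ac - 4a - 2c^2 + 4/5c - 23/5, LT = a^2.
h_2 = 4b - 4, LT = b.

The S-polynomials (S(h_1,h_2)) all reduce to 0 modulo the current basis, so we have a Gröbner basis.
Inter-reduce: drop elements whose leading term is divisible by another's, tail-reduce, and make monic.
Reduced Gröbner basis: {a^2 - 1/5ac - 4/5a - 2/5c^2 + 4/25c - 23/25, b - 1}.

The two bases agree; hence the ideals are identical.

Yes, the ideals are equal.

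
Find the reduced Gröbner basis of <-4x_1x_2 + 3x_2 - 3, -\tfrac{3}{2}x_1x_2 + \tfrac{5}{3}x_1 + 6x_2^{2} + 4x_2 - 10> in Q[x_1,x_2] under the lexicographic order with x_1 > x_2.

G = {x_1 + \tfrac{18}{5}x_2^{2} + \tfrac{69}{40}x_2 - \tfrac{213}{40}, x_2^{3} + \tfrac{23}{48}x_2^{2} - \tfrac{61}{48}x_2 - \tfrac{5}{24}}

f_1 = -4x_1x_2 + 3x_2 - 3, LT = x_1x_2.
f_2 = -\tfrac{3}{2}x_1x_2 + \tfrac{5}{3}x_1 + 6x_2^{2} + 4x_2 - 10, LT = x_1x_2.

S(f_1,f_2): lcm = x_1x_2. S = \tfrac{10}{9}x_1 + 4x_2^{2} + \tfrac{23}{12}x_2 - \tfrac{71}{12}.
  leading term x_1: no divisor's leading term divides it; move \tfrac{10}{9}x_1 to the remainder.
  leading term x_2^{2}: no divisor's leading term divides it; move 4x_2^{2} to the remainder.
  leading term x_2: no divisor's leading term divides it; move \tfrac{23}{12}x_2 to the remainder.
  leading term 1: no divisor's leading term divides it; move -\tfrac{71}{12} to the remainder.
  remainder \tfrac{10}{9}x_1 + 4x_2^{2} + \tfrac{23}{12}x_2 - \tfrac{71}{12} ≠ 0; add g_3 = \tfrac{10}{9}x_1 + 4x_2^{2} + \tfrac{23}{12}x_2 - \tfrac{71}{12} to the basis.

S(f_1,g_3): lcm = x_1x_2. S = -\tfrac{18}{5}x_2^{3} - \tfrac{69}{40}x_2^{2} + \tfrac{183}{40}x_2 + \tfrac{3}{4}.
  leading term x_2^{3}: no divisor's leading term divides it; move -\tfrac{18}{5}x_2^{3} to the remainder.
  leading term x_2^{2}: no divisor's leading term divides it; move -\tfrac{69}{40}x_2^{2} to the remainder.
  leading term x_2: no divisor's leading term divides it; move \tfrac{183}{40}x_2 to the remainder.
  leading term 1: no divisor's leading term divides it; move \tfrac{3}{4} to the remainder.
  remainder -\tfrac{18}{5}x_2^{3} - \tfrac{69}{40}x_2^{2} + \tfrac{183}{40}x_2 + \tfrac{3}{4} ≠ 0; add g_4 = -\tfrac{18}{5}x_2^{3} - \tfrac{69}{40}x_2^{2} + \tfrac{183}{40}x_2 + \tfrac{3}{4} to the basis.

The other S-polynomials (S(f_2,g_3), S(f_1,g_4), S(f_2,g_4), S(g_3,g_4)) all reduce to 0 modulo the current basis, so we have a Gröbner basis.
Inter-reduce: drop elements whose leading term is divisible by another's, tail-reduce, and make monic.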